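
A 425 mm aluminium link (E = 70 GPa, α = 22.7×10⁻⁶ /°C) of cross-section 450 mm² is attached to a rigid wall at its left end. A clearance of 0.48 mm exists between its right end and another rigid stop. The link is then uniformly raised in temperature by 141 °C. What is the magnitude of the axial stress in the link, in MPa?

σ ≈ 145 MPa (compressive)

Unrestrained expansion: δ_free = αΔT L = 22.7×10⁻⁶ × 141 × 425 = 1.36 mm.
After closing the 0.48 mm clearance, 1.36 − 0.48 = 0.8803 mm of expansion remains to be suppressed by the wall.
That suppressed elongation corresponds to σ = E·Δ/L = 70×10³ × 0.8803/425 = 145 MPa.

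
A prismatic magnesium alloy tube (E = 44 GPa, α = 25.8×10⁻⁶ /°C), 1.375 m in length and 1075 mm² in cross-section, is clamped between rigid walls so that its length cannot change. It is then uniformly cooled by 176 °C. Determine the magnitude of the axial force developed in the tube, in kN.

P ≈ 215 kN (tensile)

The ends cannot move, so σ = EαΔT = 44×10³ × 25.8×10⁻⁶ × 176 = 199.8 MPa.
P = AEαΔT = 1075 × 44×10³ × 25.8×10⁻⁶ × 176 = 214.8 kN (tensile).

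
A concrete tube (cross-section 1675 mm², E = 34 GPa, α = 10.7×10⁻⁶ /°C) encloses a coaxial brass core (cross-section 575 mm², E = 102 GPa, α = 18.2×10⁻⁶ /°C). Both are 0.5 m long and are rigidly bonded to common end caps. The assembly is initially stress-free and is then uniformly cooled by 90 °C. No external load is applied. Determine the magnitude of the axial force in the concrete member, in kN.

P ≈ 19.5 kN (compressive in the concrete)

The brass has the larger α, so on cooling it would change length more than the concrete if both were free. The rigid plates force a common final length, so the brass is put into tension and the concrete into compression, with equal and opposite forces P (no external load).
Setting the final lengths equal and cancelling L: (α₁ − α₂)ΔT = P/(A₁E₁) + P/(A₂E₂).
|α₁ − α₂|·ΔT = 7.5×10⁻⁶ × 90 = 0.000675.
1/(A₁E₁) + 1/(A₂E₂) = 1/(1675×34×10³) + 1/(575×102×10³) = 3.461×10⁻⁸ N⁻¹.
P = 0.000675 / 3.461×10⁻⁸ = 19500 N = 19.5 kN.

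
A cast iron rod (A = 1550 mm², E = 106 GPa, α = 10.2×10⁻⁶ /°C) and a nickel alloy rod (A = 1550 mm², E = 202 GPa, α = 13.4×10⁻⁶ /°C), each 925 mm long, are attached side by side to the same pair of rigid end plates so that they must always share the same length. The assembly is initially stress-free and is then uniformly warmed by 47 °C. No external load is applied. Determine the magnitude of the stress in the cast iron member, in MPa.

σ ≈ 10.5 MPa (tensile)

The nickel alloy has the larger α, so on heating it would change length more than the cast iron if both were free. The rigid plates force a common final length, so the nickel alloy is put into compression and the cast iron into tension, with equal and opposite forces P (no external load).
Equating the net (thermal + elastic) strains gives |α₁ − α₂|·ΔT = P·[1/(A₁E₁) + 1/(A₂E₂)].
|α₁ − α₂|·ΔT = 3.2×10⁻⁶ × 47 = 0.0001504.
1/(A₁E₁) + 1/(A₂E₂) = 1/(1550×106×10³) + 1/(1550×202×10³) = 9.28×10⁻⁹ N⁻¹.
P = 0.0001504 / 9.28×10⁻⁹ = 16210 N = 16.21 kN.
σ_{cast iron} = P/A₁ = 16210/1550 = 10.46 MPa, tensile.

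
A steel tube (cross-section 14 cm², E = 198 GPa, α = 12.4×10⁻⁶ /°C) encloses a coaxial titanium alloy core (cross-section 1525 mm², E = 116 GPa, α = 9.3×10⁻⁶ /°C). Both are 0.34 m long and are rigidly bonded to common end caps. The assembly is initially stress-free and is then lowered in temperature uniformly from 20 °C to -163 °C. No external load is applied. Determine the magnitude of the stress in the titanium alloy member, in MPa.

σ ≈ 40.2 MPa (compressive)

The steel has the larger α, so on cooling it would change length more than the titanium alloy if both were free. The rigid plates force a common final length, so the steel is put into tension and the titanium alloy into compression, with equal and opposite forces P (no external load).
Compatibility of the two members (thermal + elastic change equal): (α₁ − α₂)ΔT = P·[1/(A₁E₁) + 1/(A₂E₂)].
|α₁ − α₂|·ΔT = 3.1×10⁻⁶ × 183 = 0.0005673.
1/(A₁E₁) + 1/(A₂E₂) = 1/(1400×198×10³) + 1/(1525×116×10³) = 9.26×10⁻⁹ N⁻¹.
P = 0.0005673 / 9.26×10⁻⁹ = 61260 N = 61.26 kN.
σ_{titanium alloy} = P/A₂ = 61260/1525 = 40.17 MPa, compressive.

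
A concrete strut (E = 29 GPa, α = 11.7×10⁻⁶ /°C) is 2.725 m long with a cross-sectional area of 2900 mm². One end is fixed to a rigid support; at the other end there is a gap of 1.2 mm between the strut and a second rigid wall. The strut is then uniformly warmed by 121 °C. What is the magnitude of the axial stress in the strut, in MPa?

Unrestrained expansion: δ_free = αΔT L = 11.7×10⁻⁶ × 121 × 2725 = 3.858 mm.
This exceeds the 1.2 mm gap, so the wall pushes back. The portion of expansion that must be recovered elastically is δ_free − gap = 3.858 − 1.2 = 2.658 mm.
That suppressed elongation corresponds to σ = E·Δ/L = 29×10³ × 2.658/2725 = 28.28 MPa.

σ ≈ 28.3 MPa (compressive)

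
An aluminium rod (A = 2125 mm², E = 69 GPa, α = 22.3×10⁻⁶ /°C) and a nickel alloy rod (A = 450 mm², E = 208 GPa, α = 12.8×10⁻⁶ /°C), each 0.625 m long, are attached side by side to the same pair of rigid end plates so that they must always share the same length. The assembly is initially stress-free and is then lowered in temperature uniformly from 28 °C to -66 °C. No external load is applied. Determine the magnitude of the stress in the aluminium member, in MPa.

Both members must finish at the same length. With the larger α, the aluminium tends to over-contract; the plates restrain it, putting the aluminium in tension and the nickel alloy in compression. With no external load the two internal forces are equal and opposite, magnitude P.
Equating the net (thermal + elastic) strains gives |α₁ − α₂|·ΔT = P·[1/(A₁E₁) + 1/(A₂E₂)].
|α₁ − α₂|·ΔT = 9.5×10⁻⁶ × 94 = 0.000893.
1/(A₁E₁) + 1/(A₂E₂) = 1/(2125×69×10³) + 1/(450×208×10³) = 1.75×10⁻⁸ N⁻¹.
So P = 0.000893 / 1.75×10⁻⁸ = 51.02 kN.
σ_{aluminium} = P/A₁ = 51020/2125 = 24.01 MPa, tensile.

σ ≈ 24 MPa (tensile)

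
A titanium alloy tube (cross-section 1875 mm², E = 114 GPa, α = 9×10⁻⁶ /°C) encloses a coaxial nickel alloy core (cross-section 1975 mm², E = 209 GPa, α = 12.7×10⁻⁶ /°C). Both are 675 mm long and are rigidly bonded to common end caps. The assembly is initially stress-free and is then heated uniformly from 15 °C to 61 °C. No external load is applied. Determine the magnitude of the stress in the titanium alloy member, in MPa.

The nickel alloy has the larger α, so on heating it would change length more than the titanium alloy if both were free. The rigid plates force a common final length, so the nickel alloy is put into compression and the titanium alloy into tension, with equal and opposite forces P (no external load).
Compatibility of the two members (thermal + elastic change equal): (α₁ − α₂)ΔT = P·[1/(A₁E₁) + 1/(A₂E₂)].
|α₁ − α₂|·ΔT = 3.7×10⁻⁶ × 46 = 0.0001702.
1/(A₁E₁) + 1/(A₂E₂) = 1/(1875×114×10³) + 1/(1975×209×10³) = 7.101×10⁻⁹ N⁻¹.
P = 0.0001702 / 7.101×10⁻⁹ = 23970 N = 23.97 kN.
σ_{titanium alloy} = P/A₁ = 23970/1875 = 12.78 MPa, tensile.

σ ≈ 12.8 MPa (tensile)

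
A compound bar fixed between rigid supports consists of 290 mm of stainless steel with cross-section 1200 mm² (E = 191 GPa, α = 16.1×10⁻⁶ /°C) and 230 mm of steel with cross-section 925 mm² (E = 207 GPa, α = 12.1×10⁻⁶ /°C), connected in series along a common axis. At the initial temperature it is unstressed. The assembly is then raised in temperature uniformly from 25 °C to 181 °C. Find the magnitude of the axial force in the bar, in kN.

If the supports were absent, the total length change would be Σ αᵢΔT Lᵢ = 16.1×10⁻⁶×156×290 + 12.1×10⁻⁶×156×230 = 1.163 mm.
Since the ends are fixed, an axial force P builds up, equal in every segment, with P · Σ Lᵢ/(AᵢEᵢ) = δ_free.
Σ Lᵢ/(AᵢEᵢ) = 290/(1200×191×10³) + 230/(925×207×10³) = 2.466×10⁻⁶ mm/N.
P = 1.163 / 2.466×10⁻⁶ = 471300 N = 471.3 kN, compressive.

P ≈ 471 kN (compressive)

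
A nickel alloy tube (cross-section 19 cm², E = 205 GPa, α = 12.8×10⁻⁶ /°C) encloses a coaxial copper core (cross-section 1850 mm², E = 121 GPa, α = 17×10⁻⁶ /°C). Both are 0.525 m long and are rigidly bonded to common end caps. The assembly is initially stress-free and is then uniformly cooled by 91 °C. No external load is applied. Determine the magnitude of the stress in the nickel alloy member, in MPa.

The copper has the larger α, so on cooling it would change length more than the nickel alloy if both were free. The rigid plates force a common final length, so the copper is put into tension and the nickel alloy into compression, with equal and opposite forces P (no external load).
Compatibility of the two members (thermal + elastic change equal): (α₁ − α₂)ΔT = P·[1/(A₁E₁) + 1/(A₂E₂)].
|α₁ − α₂|·ΔT = 4.2×10⁻⁶ × 91 = 0.0003822.
1/(A₁E₁) + 1/(A₂E₂) = 1/(1900×205×10³) + 1/(1850×121×10³) = 7.035×10⁻⁹ N⁻¹.
So P = 0.0003822 / 7.035×10⁻⁹ = 54.33 kN.
σ_{nickel alloy} = P/A₁ = 54330/1900 = 28.6 MPa, compressive.

σ ≈ 28.6 MPa (compressive)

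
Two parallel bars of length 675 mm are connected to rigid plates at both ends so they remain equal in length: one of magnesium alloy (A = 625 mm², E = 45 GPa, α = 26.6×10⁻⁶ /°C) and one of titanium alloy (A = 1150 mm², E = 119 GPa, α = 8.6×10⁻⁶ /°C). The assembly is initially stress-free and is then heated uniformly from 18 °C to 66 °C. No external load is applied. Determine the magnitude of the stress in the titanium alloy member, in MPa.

The magnesium alloy has the larger α, so on heating it would change length more than the titanium alloy if both were free. The rigid plates force a common final length, so the magnesium alloy is put into compression and the titanium alloy into tension, with equal and opposite forces P (no external load).
Compatibility of the two members (thermal + elastic change equal): (α₁ − α₂)ΔT = P·[1/(A₁E₁) + 1/(A₂E₂)].
|α₁ − α₂|·ΔT = 18×10⁻⁶ × 48 = 0.000864.
1/(A₁E₁) + 1/(A₂E₂) = 1/(625×45×10³) + 1/(1150×119×10³) = 4.286×10⁻⁸ N⁻¹.
So P = 0.000864 / 4.286×10⁻⁸ = 20.16 kN.
σ_{titanium alloy} = P/A₂ = 20160/1150 = 17.53 MPa, tensile.

σ ≈ 17.5 MPa (tensile)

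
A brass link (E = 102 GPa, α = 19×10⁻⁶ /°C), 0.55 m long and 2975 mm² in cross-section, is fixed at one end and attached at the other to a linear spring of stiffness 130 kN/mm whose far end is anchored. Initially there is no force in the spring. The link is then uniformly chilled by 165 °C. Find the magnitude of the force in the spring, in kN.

The unrestrained thermal change is αΔT L = 19×10⁻⁶ × 165 × 550 = 1.724 mm.
Let P be the tensile force in the spring. The link extends elastically by PL/(AE) and the spring stretches by P/k; together these equal δ_free.
So P = δ_free / [L/(AE) + 1/k] = 1.724 / [ 550/(2975×102×10³) + 1/(130×10³) ].
P = 1.724 / 9.505×10⁻⁶ = 181400 N.

P ≈ 181 kN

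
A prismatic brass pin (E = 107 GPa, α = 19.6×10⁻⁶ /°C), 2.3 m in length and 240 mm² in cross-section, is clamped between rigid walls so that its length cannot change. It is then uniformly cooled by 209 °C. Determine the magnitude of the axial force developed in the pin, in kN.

P ≈ 105 kN (tensile)

The ends cannot move, so σ = EαΔT = 107×10³ × 19.6×10⁻⁶ × 209 = 438.3 MPa.
P = AEαΔT = 240 × 107×10³ × 19.6×10⁻⁶ × 209 = 105.2 kN (tensile).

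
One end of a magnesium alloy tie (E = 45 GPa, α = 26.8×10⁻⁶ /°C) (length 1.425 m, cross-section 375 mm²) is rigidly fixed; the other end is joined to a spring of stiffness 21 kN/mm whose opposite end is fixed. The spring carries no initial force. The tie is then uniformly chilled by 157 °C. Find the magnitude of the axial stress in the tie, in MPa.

The unrestrained thermal change is αΔT L = 26.8×10⁻⁶ × 157 × 1425 = 5.996 mm.
With a force P in the spring, the elastic change of the tie is PL/(AE) and that of the spring is P/k; compatibility requires their sum to equal δ_free.
So P = δ_free / [L/(AE) + 1/k] = 5.996 / [ 1425/(375×45×10³) + 1/(21×10³) ].
P = 5.996 / 0.0001321 = 45400 N.
σ = P/A = 45400/375 = 121.1 MPa.

σ ≈ 121 MPa (tensile)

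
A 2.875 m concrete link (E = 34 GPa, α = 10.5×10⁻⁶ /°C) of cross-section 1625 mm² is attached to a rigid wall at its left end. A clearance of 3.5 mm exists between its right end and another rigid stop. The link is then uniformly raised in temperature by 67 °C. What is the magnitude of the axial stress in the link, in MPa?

Unrestrained expansion: δ_free = αΔT L = 10.5×10⁻⁶ × 67 × 2875 = 2.023 mm.
This is smaller than the 3.5 mm clearance, so the link expands freely without reaching the stop — the stress is zero.

σ ≈ 0 MPa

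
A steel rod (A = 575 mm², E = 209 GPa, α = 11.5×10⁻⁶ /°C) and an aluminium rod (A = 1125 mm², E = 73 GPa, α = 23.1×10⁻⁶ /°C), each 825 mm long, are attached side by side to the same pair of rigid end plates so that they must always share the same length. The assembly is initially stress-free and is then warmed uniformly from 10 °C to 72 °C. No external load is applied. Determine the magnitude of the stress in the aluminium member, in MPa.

Both members must finish at the same length. With the larger α, the aluminium tends to over-expand; the plates restrain it, putting the aluminium in compression and the steel in tension. With no external load the two internal forces are equal and opposite, magnitude P.
Compatibility of the two members (thermal + elastic change equal): (α₁ − α₂)ΔT = P·[1/(A₁E₁) + 1/(A₂E₂)].
|α₁ − α₂|·ΔT = 11.6×10⁻⁶ × 62 = 0.0007192.
1/(A₁E₁) + 1/(A₂E₂) = 1/(575×209×10³) + 1/(1125×73×10³) = 2.05×10⁻⁸ N⁻¹.
P = 0.0007192 / 2.05×10⁻⁸ = 35090 N = 35.09 kN.
σ_{aluminium} = P/A₂ = 35090/1125 = 31.19 MPa, compressive.

σ ≈ 31.2 MPa (compressive)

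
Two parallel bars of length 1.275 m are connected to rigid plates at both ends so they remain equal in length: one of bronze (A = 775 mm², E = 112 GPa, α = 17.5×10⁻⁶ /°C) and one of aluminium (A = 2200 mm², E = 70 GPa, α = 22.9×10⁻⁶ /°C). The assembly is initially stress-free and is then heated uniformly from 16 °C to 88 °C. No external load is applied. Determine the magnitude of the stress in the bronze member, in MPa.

σ ≈ 27.8 MPa (tensile)

Equilibrium of a rigid end plate with no external load gives equal and opposite internal forces ±P in the two members. Since α_{aluminium} > α_{bronze}, heating drives the aluminium into compression and the bronze into tension.
Equating the net (thermal + elastic) strains gives |α₁ − α₂|·ΔT = P·[1/(A₁E₁) + 1/(A₂E₂)].
|α₁ − α₂|·ΔT = 5.4×10⁻⁶ × 72 = 0.0003888.
1/(A₁E₁) + 1/(A₂E₂) = 1/(775×112×10³) + 1/(2200×70×10³) = 1.801×10⁻⁸ N⁻¹.
So P = 0.0003888 / 1.801×10⁻⁸ = 21.58 kN.
σ_{bronze} = P/A₁ = 21580/775 = 27.85 MPa, tensile.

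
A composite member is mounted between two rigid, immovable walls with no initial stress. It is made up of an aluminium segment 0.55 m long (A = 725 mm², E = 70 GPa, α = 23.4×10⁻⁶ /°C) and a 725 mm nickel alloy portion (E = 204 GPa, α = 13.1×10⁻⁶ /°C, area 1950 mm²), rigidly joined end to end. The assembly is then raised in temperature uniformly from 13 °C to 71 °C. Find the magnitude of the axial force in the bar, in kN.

With the walls removed the bar would change length by δ_free = Σ αᵢΔT Lᵢ = 23.4×10⁻⁶×58×550 + 13.1×10⁻⁶×58×725 = 1.297 mm.
The rigid supports impose zero overall length change; the single axial force P common to all segments must satisfy P Σ Lᵢ/(AᵢEᵢ) = δ_free.
The series flexibility is Σ Lᵢ/(AᵢEᵢ) = 550/(725×70×10³) + 725/(1950×204×10³) = 1.266×10⁻⁵ mm/N.
Hence P = δ_free / Σ(L/AE) = 1.297/1.266×10⁻⁵ = 102.5 kN (compressive).

P ≈ 102 kN (compressive)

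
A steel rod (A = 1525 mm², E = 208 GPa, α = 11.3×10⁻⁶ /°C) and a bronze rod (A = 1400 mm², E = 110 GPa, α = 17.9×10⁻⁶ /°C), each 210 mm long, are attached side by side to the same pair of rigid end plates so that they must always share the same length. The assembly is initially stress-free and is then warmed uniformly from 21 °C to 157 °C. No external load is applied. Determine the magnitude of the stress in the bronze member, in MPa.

σ ≈ 66.5 MPa (compressive)

Both members must finish at the same length. With the larger α, the bronze tends to over-expand; the plates restrain it, putting the bronze in compression and the steel in tension. With no external load the two internal forces are equal and opposite, magnitude P.
Compatibility of the two members (thermal + elastic change equal): (α₁ − α₂)ΔT = P·[1/(A₁E₁) + 1/(A₂E₂)].
|α₁ − α₂|·ΔT = 6.6×10⁻⁶ × 136 = 0.0008976.
1/(A₁E₁) + 1/(A₂E₂) = 1/(1525×208×10³) + 1/(1400×110×10³) = 9.646×10⁻⁹ N⁻¹.
P = 0.0008976 / 9.646×10⁻⁹ = 93050 N = 93.05 kN.
σ_{bronze} = P/A₂ = 93050/1400 = 66.47 MPa, compressive.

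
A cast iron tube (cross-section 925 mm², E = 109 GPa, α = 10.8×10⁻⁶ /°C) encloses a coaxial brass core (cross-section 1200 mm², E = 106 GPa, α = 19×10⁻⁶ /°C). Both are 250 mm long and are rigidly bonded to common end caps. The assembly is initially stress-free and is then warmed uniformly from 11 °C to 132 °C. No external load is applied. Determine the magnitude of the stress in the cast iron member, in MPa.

σ ≈ 60.3 MPa (tensile)

Both members must finish at the same length. With the larger α, the brass tends to over-expand; the plates restrain it, putting the brass in compression and the cast iron in tension. With no external load the two internal forces are equal and opposite, magnitude P.
Equating the net (thermal + elastic) strains gives |α₁ − α₂|·ΔT = P·[1/(A₁E₁) + 1/(A₂E₂)].
|α₁ − α₂|·ΔT = 8.2×10⁻⁶ × 121 = 0.0009922.
1/(A₁E₁) + 1/(A₂E₂) = 1/(925×109×10³) + 1/(1200×106×10³) = 1.778×10⁻⁸ N⁻¹.
So P = 0.0009922 / 1.778×10⁻⁸ = 55.8 kN.
σ_{cast iron} = P/A₁ = 55800/925 = 60.33 MPa, tensile.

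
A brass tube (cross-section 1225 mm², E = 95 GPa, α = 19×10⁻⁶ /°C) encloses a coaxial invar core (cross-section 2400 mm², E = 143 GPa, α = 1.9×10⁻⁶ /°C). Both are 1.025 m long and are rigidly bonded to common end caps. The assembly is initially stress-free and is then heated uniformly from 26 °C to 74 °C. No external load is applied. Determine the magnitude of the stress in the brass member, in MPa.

The brass has the larger α, so on heating it would change length more than the invar if both were free. The rigid plates force a common final length, so the brass is put into compression and the invar into tension, with equal and opposite forces P (no external load).
Equating the net (thermal + elastic) strains gives |α₁ − α₂|·ΔT = P·[1/(A₁E₁) + 1/(A₂E₂)].
|α₁ − α₂|·ΔT = 17.1×10⁻⁶ × 48 = 0.0008208.
1/(A₁E₁) + 1/(A₂E₂) = 1/(1225×95×10³) + 1/(2400×143×10³) = 1.151×10⁻⁸ N⁻¹.
P = 0.0008208 / 1.151×10⁻⁸ = 71330 N = 71.33 kN.
σ_{brass} = P/A₁ = 71330/1225 = 58.23 MPa, compressive.

σ ≈ 58.2 MPa (compressive)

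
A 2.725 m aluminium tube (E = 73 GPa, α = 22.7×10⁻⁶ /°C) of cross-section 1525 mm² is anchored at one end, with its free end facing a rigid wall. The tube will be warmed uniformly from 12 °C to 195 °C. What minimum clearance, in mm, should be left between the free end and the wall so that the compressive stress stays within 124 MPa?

Free expansion if unrestrained: δ_free = αΔT L = 22.7×10⁻⁶ × 183 × 2725 = 11.32 mm.
A stress of 124 MPa corresponds to the wall pushing the tube back by σL/E = 124×2725/(73×10³) = 4.629 mm.
So the gap has to take up the difference, g_min = δ_free − σL/E = 11.32 − 4.629 = 6.691 mm.

g ≈ 6.69 mm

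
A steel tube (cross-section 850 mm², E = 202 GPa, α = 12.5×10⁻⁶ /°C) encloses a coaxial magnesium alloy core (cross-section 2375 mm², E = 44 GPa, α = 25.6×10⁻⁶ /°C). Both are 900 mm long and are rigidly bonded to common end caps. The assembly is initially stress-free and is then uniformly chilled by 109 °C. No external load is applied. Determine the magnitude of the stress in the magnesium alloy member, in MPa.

Equilibrium of a rigid end plate with no external load gives equal and opposite internal forces ±P in the two members. Since α_{magnesium alloy} > α_{steel}, cooling drives the magnesium alloy into tension and the steel into compression.
Equating the net (thermal + elastic) strains gives |α₁ − α₂|·ΔT = P·[1/(A₁E₁) + 1/(A₂E₂)].
|α₁ − α₂|·ΔT = 13.1×10⁻⁶ × 109 = 0.001428.
1/(A₁E₁) + 1/(A₂E₂) = 1/(850×202×10³) + 1/(2375×44×10³) = 1.539×10⁻⁸ N⁻¹.
So P = 0.001428 / 1.539×10⁻⁸ = 92.76 kN.
σ_{magnesium alloy} = P/A₂ = 92760/2375 = 39.06 MPa, tensile.

σ ≈ 39.1 MPa (tensile)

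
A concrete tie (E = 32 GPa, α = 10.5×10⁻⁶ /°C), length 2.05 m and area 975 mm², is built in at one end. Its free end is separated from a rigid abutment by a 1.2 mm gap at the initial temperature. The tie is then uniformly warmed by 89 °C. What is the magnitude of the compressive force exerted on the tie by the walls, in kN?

P ≈ 10.9 kN

If the wall were absent the tie would grow by αΔT L = 10.5×10⁻⁶ × 89 × 2050 = 1.916 mm.
The gap closes (δ_free > 1.2 mm) and the wall then resists a further 1.916 − 1.2 = 0.7157 mm of expansion.
That suppressed elongation corresponds to σ = E·Δ/L = 32×10³ × 0.7157/2050 = 11.17 MPa.
Force on the wall = σA = 11.17 × 975 mm² = 10.89 kN.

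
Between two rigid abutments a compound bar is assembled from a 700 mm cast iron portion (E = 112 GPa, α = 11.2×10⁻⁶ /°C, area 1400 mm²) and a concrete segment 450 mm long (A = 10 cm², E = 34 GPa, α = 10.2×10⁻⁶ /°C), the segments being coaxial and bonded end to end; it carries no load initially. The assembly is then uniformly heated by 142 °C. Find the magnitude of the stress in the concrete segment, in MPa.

σ ≈ 99.7 MPa (compressive)

With the walls removed the bar would change length by δ_free = Σ αᵢΔT Lᵢ = 11.2×10⁻⁶×142×700 + 10.2×10⁻⁶×142×450 = 1.765 mm.
The walls prevent any net length change, so an axial force P (same in every segment) develops. Compatibility: P · Σ Lᵢ/(AᵢEᵢ) = δ_free.
Σ Lᵢ/(AᵢEᵢ) = 700/(1400×112×10³) + 450/(1000×34×10³) = 1.77×10⁻⁵ mm/N.
Hence P = δ_free / Σ(L/AE) = 1.765/1.77×10⁻⁵ = 99.72 kN (compressive).
σ_{concrete} = P / A = 99720 / 1000 = 99.72 MPa.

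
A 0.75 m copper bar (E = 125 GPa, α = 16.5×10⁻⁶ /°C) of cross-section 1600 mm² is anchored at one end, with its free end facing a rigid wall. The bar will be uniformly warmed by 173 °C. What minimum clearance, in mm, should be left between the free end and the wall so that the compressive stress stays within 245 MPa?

g ≈ 0.671 mm

With no wall the bar would lengthen by αΔT L = 16.5×10⁻⁶ × 173 × 750 = 2.141 mm.
A stress of 245 MPa corresponds to the wall pushing the bar back by σL/E = 245×750/(125×10³) = 1.47 mm.
So the gap has to take up the difference, g_min = δ_free − σL/E = 2.141 − 1.47 = 0.6709 mm.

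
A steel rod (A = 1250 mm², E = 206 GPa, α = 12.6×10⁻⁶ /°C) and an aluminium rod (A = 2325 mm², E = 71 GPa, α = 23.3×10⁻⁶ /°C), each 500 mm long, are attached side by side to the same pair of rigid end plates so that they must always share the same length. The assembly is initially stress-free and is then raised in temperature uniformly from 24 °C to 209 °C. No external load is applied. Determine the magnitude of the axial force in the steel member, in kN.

The aluminium has the larger α, so on heating it would change length more than the steel if both were free. The rigid plates force a common final length, so the aluminium is put into compression and the steel into tension, with equal and opposite forces P (no external load).
Equating the net (thermal + elastic) strains gives |α₁ − α₂|·ΔT = P·[1/(A₁E₁) + 1/(A₂E₂)].
|α₁ − α₂|·ΔT = 10.7×10⁻⁶ × 185 = 0.00198.
1/(A₁E₁) + 1/(A₂E₂) = 1/(1250×206×10³) + 1/(2325×71×10³) = 9.941×10⁻⁹ N⁻¹.
P = 0.00198 / 9.941×10⁻⁹ = 199100 N = 199.1 kN.

P ≈ 199 kN (tensile in the steel)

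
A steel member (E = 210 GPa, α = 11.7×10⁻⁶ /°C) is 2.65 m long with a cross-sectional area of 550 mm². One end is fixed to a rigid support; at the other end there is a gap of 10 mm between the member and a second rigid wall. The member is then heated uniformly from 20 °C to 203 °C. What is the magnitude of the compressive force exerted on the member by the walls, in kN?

P ≈ 0 kN

Unrestrained expansion: δ_free = αΔT L = 11.7×10⁻⁶ × 183 × 2650 = 5.674 mm.
This is smaller than the 10 mm clearance, so the member expands freely without reaching the stop — the stress is zero.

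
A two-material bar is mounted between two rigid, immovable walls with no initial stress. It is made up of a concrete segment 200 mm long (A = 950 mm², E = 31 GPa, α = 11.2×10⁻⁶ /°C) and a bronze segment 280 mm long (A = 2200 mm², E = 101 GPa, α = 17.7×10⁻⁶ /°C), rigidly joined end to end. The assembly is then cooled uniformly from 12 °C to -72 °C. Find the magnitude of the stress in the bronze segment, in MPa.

σ ≈ 34.1 MPa (tensile)

If the supports were absent, the total length change would be Σ αᵢΔT Lᵢ = 11.2×10⁻⁶×84×200 + 17.7×10⁻⁶×84×280 = 0.6045 mm.
The walls prevent any net length change, so an axial force P (same in every segment) develops. Compatibility: P · Σ Lᵢ/(AᵢEᵢ) = δ_free.
The series flexibility is Σ Lᵢ/(AᵢEᵢ) = 200/(950×31×10³) + 280/(2200×101×10³) = 8.051×10⁻⁶ mm/N.
So P = 0.6045 / 8.051×10⁻⁶ = 75.08 kN, tensile.
σ_{bronze} = P / A = 75080 / 2200 = 34.13 MPa.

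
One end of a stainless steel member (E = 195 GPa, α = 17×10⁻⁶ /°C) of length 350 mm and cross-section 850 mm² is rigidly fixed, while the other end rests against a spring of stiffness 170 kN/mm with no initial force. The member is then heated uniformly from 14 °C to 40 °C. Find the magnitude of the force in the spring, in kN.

P ≈ 19.4 kN

Free thermal expansion: δ_free = αΔT L = 17×10⁻⁶ × 26 × 350 = 0.1547 mm.
Let P be the compressive force at the spring. The member shortens elastically by PL/(AE) and the spring compresses by P/k; together these equal δ_free.
P [ L/(AE) + 1/k ] = δ_free → P [ 350/(850×195×10³) + 1/(170×10³) ] = 0.1547.
P = 0.1547 / 7.994×10⁻⁶ = 19350 N.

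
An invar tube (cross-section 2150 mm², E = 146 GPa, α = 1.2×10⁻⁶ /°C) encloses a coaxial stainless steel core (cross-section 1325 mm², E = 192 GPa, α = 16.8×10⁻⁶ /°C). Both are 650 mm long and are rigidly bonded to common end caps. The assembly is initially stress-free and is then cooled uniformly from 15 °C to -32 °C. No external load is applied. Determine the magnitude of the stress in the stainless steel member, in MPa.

Equilibrium of a rigid end plate with no external load gives equal and opposite internal forces ±P in the two members. Since α_{stainless steel} > α_{invar}, cooling drives the stainless steel into tension and the invar into compression.
Setting the final lengths equal and cancelling L: (α₁ − α₂)ΔT = P/(A₁E₁) + P/(A₂E₂).
|α₁ − α₂|·ΔT = 15.6×10⁻⁶ × 47 = 0.0007332.
1/(A₁E₁) + 1/(A₂E₂) = 1/(2150×146×10³) + 1/(1325×192×10³) = 7.117×10⁻⁹ N⁻¹.
So P = 0.0007332 / 7.117×10⁻⁹ = 103 kN.
σ_{stainless steel} = P/A₂ = 103000/1325 = 77.76 MPa, tensile.

σ ≈ 77.8 MPa (tensile)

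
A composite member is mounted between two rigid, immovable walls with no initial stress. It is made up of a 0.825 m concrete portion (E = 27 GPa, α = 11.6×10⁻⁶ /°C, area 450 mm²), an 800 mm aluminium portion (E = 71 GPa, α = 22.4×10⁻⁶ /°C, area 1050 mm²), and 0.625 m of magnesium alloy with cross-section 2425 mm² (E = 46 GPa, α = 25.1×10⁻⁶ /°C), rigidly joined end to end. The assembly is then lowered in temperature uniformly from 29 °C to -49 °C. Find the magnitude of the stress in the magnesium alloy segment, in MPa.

If the supports were absent, the total length change would be Σ αᵢΔT Lᵢ = 11.6×10⁻⁶×78×825 + 22.4×10⁻⁶×78×800 + 25.1×10⁻⁶×78×625 = 3.368 mm.
The rigid supports impose zero overall length change; the single axial force P common to all segments must satisfy P Σ Lᵢ/(AᵢEᵢ) = δ_free.
Σ Lᵢ/(AᵢEᵢ) = 825/(450×27×10³) + 800/(1050×71×10³) + 625/(2425×46×10³) = 8.424×10⁻⁵ mm/N.
Hence P = δ_free / Σ(L/AE) = 3.368/8.424×10⁻⁵ = 39.98 kN (tensile).
σ_{magnesium alloy} = P / A = 39980 / 2425 = 16.49 MPa.

σ ≈ 16.5 MPa (tensile)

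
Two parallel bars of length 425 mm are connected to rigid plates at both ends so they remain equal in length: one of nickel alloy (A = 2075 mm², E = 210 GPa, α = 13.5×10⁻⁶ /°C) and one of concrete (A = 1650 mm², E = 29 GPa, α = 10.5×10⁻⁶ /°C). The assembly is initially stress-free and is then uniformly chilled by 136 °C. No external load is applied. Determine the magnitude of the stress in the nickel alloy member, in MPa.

Equilibrium of a rigid end plate with no external load gives equal and opposite internal forces ±P in the two members. Since α_{nickel alloy} > α_{concrete}, cooling drives the nickel alloy into tension and the concrete into compression.
Equating the net (thermal + elastic) strains gives |α₁ − α₂|·ΔT = P·[1/(A₁E₁) + 1/(A₂E₂)].
|α₁ − α₂|·ΔT = 3×10⁻⁶ × 136 = 0.000408.
1/(A₁E₁) + 1/(A₂E₂) = 1/(2075×210×10³) + 1/(1650×29×10³) = 2.319×10⁻⁸ N⁻¹.
P = 0.000408 / 2.319×10⁻⁸ = 17590 N = 17.59 kN.
σ_{nickel alloy} = P/A₁ = 17590/2075 = 8.478 MPa, tensile.

σ ≈ 8.48 MPa (tensile)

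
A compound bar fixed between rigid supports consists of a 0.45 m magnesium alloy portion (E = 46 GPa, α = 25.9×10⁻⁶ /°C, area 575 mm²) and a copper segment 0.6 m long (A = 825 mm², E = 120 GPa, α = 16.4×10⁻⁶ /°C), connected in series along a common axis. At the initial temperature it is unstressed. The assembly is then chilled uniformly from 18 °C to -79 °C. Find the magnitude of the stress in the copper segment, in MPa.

σ ≈ 110 MPa (tensile)

If the supports were absent, the total length change would be Σ αᵢΔT Lᵢ = 25.9×10⁻⁶×97×450 + 16.4×10⁻⁶×97×600 = 2.085 mm.
The walls prevent any net length change, so an axial force P (same in every segment) develops. Compatibility: P · Σ Lᵢ/(AᵢEᵢ) = δ_free.
The series flexibility is Σ Lᵢ/(AᵢEᵢ) = 450/(575×46×10³) + 600/(825×120×10³) = 2.307×10⁻⁵ mm/N.
Hence P = δ_free / Σ(L/AE) = 2.085/2.307×10⁻⁵ = 90.36 kN (tensile).
σ_{copper} = P / A = 90360 / 825 = 109.5 MPa.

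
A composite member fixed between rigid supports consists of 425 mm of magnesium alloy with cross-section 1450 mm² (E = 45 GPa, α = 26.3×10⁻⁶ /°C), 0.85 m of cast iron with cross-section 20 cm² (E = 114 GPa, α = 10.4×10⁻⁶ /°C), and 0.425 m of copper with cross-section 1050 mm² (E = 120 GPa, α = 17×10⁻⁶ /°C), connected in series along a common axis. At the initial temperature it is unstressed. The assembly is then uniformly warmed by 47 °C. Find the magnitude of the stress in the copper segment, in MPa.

σ ≈ 89.6 MPa (compressive)

If the supports were absent, the total length change would be Σ αᵢΔT Lᵢ = 26.3×10⁻⁶×47×425 + 10.4×10⁻⁶×47×850 + 17×10⁻⁶×47×425 = 1.28 mm.
Since the ends are fixed, an axial force P builds up, equal in every segment, with P · Σ Lᵢ/(AᵢEᵢ) = δ_free.
Σ Lᵢ/(AᵢEᵢ) = 425/(1450×45×10³) + 850/(2000×114×10³) + 425/(1050×120×10³) = 1.361×10⁻⁵ mm/N.
P = 1.28 / 1.361×10⁻⁵ = 94050 N = 94.05 kN, compressive.
σ_{copper} = P / A = 94050 / 1050 = 89.57 MPa.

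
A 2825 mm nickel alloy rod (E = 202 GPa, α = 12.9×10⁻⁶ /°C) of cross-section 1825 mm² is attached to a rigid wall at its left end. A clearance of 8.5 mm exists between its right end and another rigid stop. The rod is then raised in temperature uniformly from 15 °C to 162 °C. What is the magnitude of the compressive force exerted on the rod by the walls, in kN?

Unrestrained expansion: δ_free = αΔT L = 12.9×10⁻⁶ × 147 × 2825 = 5.357 mm.
This is smaller than the 8.5 mm clearance, so the rod expands freely without reaching the stop — the stress is zero.

P ≈ 0 kN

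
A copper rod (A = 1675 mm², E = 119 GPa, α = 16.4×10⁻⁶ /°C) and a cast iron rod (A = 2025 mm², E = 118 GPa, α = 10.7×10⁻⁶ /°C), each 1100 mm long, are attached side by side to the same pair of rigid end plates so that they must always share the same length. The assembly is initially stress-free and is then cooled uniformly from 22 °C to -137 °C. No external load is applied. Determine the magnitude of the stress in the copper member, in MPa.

σ ≈ 58.8 MPa (tensile)

Equilibrium of a rigid end plate with no external load gives equal and opposite internal forces ±P in the two members. Since α_{copper} > α_{cast iron}, cooling drives the copper into tension and the cast iron into compression.
Compatibility of the two members (thermal + elastic change equal): (α₁ − α₂)ΔT = P·[1/(A₁E₁) + 1/(A₂E₂)].
|α₁ − α₂|·ΔT = 5.7×10⁻⁶ × 159 = 0.0009063.
1/(A₁E₁) + 1/(A₂E₂) = 1/(1675×119×10³) + 1/(2025×118×10³) = 9.202×10⁻⁹ N⁻¹.
So P = 0.0009063 / 9.202×10⁻⁹ = 98.49 kN.
σ_{copper} = P/A₁ = 98490/1675 = 58.8 MPa, tensile.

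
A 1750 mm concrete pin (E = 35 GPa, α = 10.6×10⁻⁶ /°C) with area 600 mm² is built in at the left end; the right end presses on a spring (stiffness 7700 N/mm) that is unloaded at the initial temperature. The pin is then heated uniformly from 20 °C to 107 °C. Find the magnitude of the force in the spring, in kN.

The unrestrained thermal change is αΔT L = 10.6×10⁻⁶ × 87 × 1750 = 1.614 mm.
With a force P in the spring, the elastic change of the pin is PL/(AE) and that of the spring is P/k; compatibility requires their sum to equal δ_free.
So P = δ_free / [L/(AE) + 1/k] = 1.614 / [ 1750/(600×35×10³) + 1/(7700) ].
P = 1.614 / 0.0002132 = 7570 N.

P ≈ 7.57 kN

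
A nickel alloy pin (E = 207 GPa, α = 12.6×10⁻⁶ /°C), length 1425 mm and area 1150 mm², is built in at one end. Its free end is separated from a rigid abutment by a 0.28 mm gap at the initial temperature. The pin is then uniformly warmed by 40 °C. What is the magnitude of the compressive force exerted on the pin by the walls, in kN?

If the wall were absent the pin would grow by αΔT L = 12.6×10⁻⁶ × 40 × 1425 = 0.7182 mm.
The gap closes (δ_free > 0.28 mm) and the wall then resists a further 0.7182 − 0.28 = 0.4382 mm of expansion.
So σ = E(δ_free − g)/L = 207×10³ × 0.4382/1425 = 63.65 MPa.
Force on the wall = σA = 63.65 × 1150 mm² = 73.2 kN.

P ≈ 73.2 kN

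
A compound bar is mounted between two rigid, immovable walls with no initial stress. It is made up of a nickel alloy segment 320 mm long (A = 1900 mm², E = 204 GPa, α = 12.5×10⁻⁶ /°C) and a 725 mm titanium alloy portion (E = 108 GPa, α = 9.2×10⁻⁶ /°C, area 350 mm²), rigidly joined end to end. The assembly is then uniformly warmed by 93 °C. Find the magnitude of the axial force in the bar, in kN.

P ≈ 49.6 kN (compressive)

If the supports were absent, the total length change would be Σ αᵢΔT Lᵢ = 12.5×10⁻⁶×93×320 + 9.2×10⁻⁶×93×725 = 0.9923 mm.
The rigid supports impose zero overall length change; the single axial force P common to all segments must satisfy P Σ Lᵢ/(AᵢEᵢ) = δ_free.
The series flexibility is Σ Lᵢ/(AᵢEᵢ) = 320/(1900×204×10³) + 725/(350×108×10³) = 2.001×10⁻⁵ mm/N.
So P = 0.9923 / 2.001×10⁻⁵ = 49.6 kN, compressive.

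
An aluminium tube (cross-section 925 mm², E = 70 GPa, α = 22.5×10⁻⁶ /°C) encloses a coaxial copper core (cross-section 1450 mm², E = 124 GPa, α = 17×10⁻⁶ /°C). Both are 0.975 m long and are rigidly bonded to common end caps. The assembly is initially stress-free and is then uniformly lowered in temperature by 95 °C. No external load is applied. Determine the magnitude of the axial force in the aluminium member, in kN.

P ≈ 24.9 kN (tensile in the aluminium)

The aluminium has the larger α, so on cooling it would change length more than the copper if both were free. The rigid plates force a common final length, so the aluminium is put into tension and the copper into compression, with equal and opposite forces P (no external load).
Setting the final lengths equal and cancelling L: (α₁ − α₂)ΔT = P/(A₁E₁) + P/(A₂E₂).
|α₁ − α₂|·ΔT = 5.5×10⁻⁶ × 95 = 0.0005225.
1/(A₁E₁) + 1/(A₂E₂) = 1/(925×70×10³) + 1/(1450×124×10³) = 2.101×10⁻⁸ N⁻¹.
P = 0.0005225 / 2.101×10⁻⁸ = 24870 N = 24.87 kN.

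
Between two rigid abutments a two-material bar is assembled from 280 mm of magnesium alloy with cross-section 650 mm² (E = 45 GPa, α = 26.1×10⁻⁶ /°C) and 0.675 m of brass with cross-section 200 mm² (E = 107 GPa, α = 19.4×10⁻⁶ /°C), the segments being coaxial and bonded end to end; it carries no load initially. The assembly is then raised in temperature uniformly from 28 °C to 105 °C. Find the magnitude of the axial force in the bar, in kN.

If the supports were absent, the total length change would be Σ αᵢΔT Lᵢ = 26.1×10⁻⁶×77×280 + 19.4×10⁻⁶×77×675 = 1.571 mm.
The walls prevent any net length change, so an axial force P (same in every segment) develops. Compatibility: P · Σ Lᵢ/(AᵢEᵢ) = δ_free.
The series flexibility is Σ Lᵢ/(AᵢEᵢ) = 280/(650×45×10³) + 675/(200×107×10³) = 4.111×10⁻⁵ mm/N.
Hence P = δ_free / Σ(L/AE) = 1.571/4.111×10⁻⁵ = 38.21 kN (compressive).

P ≈ 38.2 kN (compressive)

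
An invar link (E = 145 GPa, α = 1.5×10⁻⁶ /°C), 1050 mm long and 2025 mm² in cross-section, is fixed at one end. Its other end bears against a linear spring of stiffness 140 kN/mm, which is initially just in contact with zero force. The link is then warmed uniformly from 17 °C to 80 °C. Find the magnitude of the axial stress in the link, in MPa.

σ ≈ 4.57 MPa (compressive)

Free thermal expansion: δ_free = αΔT L = 1.5×10⁻⁶ × 63 × 1050 = 0.09923 mm.
With a force P in the spring, the elastic change of the link is PL/(AE) and that of the spring is P/k; compatibility requires their sum to equal δ_free.
P [ L/(AE) + 1/k ] = δ_free → P [ 1050/(2025×145×10³) + 1/(140×10³) ] = 0.09923.
P = 0.09923 / 1.072×10⁻⁵ = 9257 N.
σ = P/A = 9257/2025 = 4.571 MPa.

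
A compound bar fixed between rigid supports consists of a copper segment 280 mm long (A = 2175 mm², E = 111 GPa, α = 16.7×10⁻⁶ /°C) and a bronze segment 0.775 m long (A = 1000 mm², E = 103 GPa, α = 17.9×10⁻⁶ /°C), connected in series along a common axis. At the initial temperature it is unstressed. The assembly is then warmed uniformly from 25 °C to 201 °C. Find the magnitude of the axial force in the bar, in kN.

P ≈ 376 kN (compressive)

With the walls removed the bar would change length by δ_free = Σ αᵢΔT Lᵢ = 16.7×10⁻⁶×176×280 + 17.9×10⁻⁶×176×775 = 3.265 mm.
The walls prevent any net length change, so an axial force P (same in every segment) develops. Compatibility: P · Σ Lᵢ/(AᵢEᵢ) = δ_free.
Σ Lᵢ/(AᵢEᵢ) = 280/(2175×111×10³) + 775/(1000×103×10³) = 8.684×10⁻⁶ mm/N.
So P = 3.265 / 8.684×10⁻⁶ = 375.9 kN, compressive.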